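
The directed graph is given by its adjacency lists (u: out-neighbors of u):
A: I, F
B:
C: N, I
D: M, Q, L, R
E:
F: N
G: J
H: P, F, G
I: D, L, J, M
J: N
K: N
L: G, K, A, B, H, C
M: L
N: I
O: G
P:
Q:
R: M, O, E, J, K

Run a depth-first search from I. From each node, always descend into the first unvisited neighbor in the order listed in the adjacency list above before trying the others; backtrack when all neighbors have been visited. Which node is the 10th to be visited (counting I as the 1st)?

Visit I
I → D
D → M
M → L
L → G
G → J
J → N
L → K
L → A
A → F
L → B
L → H
H → P
L → C
D → Q
D → R
R → O
R → E

Visit order: I, D, M, L, G, J, N, K, A, F, B, H, P, C, Q, R, O, E

F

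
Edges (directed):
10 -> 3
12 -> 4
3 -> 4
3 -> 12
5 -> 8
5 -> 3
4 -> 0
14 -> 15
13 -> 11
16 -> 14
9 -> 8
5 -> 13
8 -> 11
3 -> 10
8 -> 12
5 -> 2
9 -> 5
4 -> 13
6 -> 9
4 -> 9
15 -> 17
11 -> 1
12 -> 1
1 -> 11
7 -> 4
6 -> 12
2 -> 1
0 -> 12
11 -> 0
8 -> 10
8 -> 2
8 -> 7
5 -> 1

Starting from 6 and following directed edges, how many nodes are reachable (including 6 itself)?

BFS from 6 visits: 6, 9, 12, 5, 8, 1, 4, 2, 3, 13, 7, 10, 11, 0
Reachable nodes: 14 of 18 total.

14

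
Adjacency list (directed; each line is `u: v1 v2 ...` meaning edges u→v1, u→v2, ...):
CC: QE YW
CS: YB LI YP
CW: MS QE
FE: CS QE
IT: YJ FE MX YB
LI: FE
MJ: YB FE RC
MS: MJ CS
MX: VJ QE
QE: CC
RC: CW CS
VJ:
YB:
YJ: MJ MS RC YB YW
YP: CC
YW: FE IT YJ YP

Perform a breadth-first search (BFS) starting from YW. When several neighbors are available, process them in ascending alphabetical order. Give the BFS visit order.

YW, FE, IT, YJ, YP, CS, QE, MX, YB, MJ, MS, RC, CC, LI, VJ, CW

Visit YW; enqueue FE, IT, YJ, YP → queue [FE, IT, YJ, YP]
Visit FE; enqueue CS, QE → queue [IT, YJ, YP, CS, QE]
Visit IT; enqueue MX, YB → queue [YJ, YP, CS, QE, MX, YB]
Visit YJ; enqueue MJ, MS, RC → queue [YP, CS, QE, MX, YB, MJ, MS, RC]
Visit YP; enqueue CC → queue [CS, QE, MX, YB, MJ, MS, RC, CC]
Visit CS; enqueue LI → queue [QE, MX, YB, MJ, MS, RC, CC, LI]
Visit QE → queue [MX, YB, MJ, MS, RC, CC, LI]
Visit MX; enqueue VJ → queue [YB, MJ, MS, RC, CC, LI, VJ]
Visit YB → queue [MJ, MS, RC, CC, LI, VJ]
Visit MJ → queue [MS, RC, CC, LI, VJ]
Visit MS → queue [RC, CC, LI, VJ]
Visit RC; enqueue CW → queue [CC, LI, VJ, CW]
Visit CC → queue [LI, VJ, CW]
Visit LI → queue [VJ, CW]
Visit VJ → queue [CW]
Visit CW → queue []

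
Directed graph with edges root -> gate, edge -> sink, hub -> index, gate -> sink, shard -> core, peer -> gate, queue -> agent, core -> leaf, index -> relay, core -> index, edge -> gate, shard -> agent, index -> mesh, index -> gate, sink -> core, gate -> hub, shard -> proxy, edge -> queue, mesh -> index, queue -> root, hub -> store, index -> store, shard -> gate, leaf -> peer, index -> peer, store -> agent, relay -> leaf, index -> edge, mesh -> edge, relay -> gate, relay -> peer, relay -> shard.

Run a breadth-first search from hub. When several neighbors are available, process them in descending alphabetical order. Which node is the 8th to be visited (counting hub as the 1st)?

gate

Visit hub; enqueue store, index → queue [store, index]
Visit store; enqueue agent → queue [index, agent]
Visit index; enqueue relay, peer, mesh, gate, edge → queue [agent, relay, peer, mesh, gate, edge]
Visit agent → queue [relay, peer, mesh, gate, edge]
Visit relay; enqueue shard, leaf → queue [peer, mesh, gate, edge, shard, leaf]
Visit peer → queue [mesh, gate, edge, shard, leaf]
Visit mesh → queue [gate, edge, shard, leaf]
Visit gate; enqueue sink → queue [edge, shard, leaf, sink]
Visit edge; enqueue queue → queue [shard, leaf, sink, queue]
Visit shard; enqueue proxy, core → queue [leaf, sink, queue, proxy, core]
Visit leaf → queue [sink, queue, proxy, core]
Visit sink → queue [queue, proxy, core]
Visit queue; enqueue root → queue [proxy, core, root]
Visit proxy → queue [core, root]
Visit core → queue [root]
Visit root → queue []

Visit order: hub, store, index, agent, relay, peer, mesh, gate, edge, shard, leaf, sink, queue, proxy, core, root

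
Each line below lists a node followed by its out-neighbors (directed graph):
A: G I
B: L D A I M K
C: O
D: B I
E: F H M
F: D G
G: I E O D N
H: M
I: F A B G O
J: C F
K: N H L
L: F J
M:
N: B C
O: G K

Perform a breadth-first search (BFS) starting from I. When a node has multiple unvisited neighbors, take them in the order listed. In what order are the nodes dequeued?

Visit I; enqueue F, A, B, G, O → queue [F, A, B, G, O]
Visit F; enqueue D → queue [A, B, G, O, D]
Visit A → queue [B, G, O, D]
Visit B; enqueue L, M, K → queue [G, O, D, L, M, K]
Visit G; enqueue E, N → queue [O, D, L, M, K, E, N]
Visit O → queue [D, L, M, K, E, N]
Visit D → queue [L, M, K, E, N]
Visit L; enqueue J → queue [M, K, E, N, J]
Visit M → queue [K, E, N, J]
Visit K; enqueue H → queue [E, N, J, H]
Visit E → queue [N, J, H]
Visit N; enqueue C → queue [J, H, C]
Visit J → queue [H, C]
Visit H → queue [C]
Visit C → queue []

I → F → A → B → G → O → D → L → M → K → E → N → J → H → C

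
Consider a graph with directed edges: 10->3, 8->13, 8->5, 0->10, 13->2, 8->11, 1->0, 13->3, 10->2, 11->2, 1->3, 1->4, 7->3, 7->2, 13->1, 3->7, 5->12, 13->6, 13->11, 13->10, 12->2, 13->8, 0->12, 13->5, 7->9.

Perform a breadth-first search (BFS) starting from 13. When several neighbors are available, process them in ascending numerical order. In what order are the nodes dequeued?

Visit 13; enqueue 1, 2, 3, 5, 6, 8, 10, 11 → queue [1, 2, 3, 5, 6, 8, 10, 11]
Visit 1; enqueue 0, 4 → queue [2, 3, 5, 6, 8, 10, 11, 0, 4]
Visit 2 → queue [3, 5, 6, 8, 10, 11, 0, 4]
Visit 3; enqueue 7 → queue [5, 6, 8, 10, 11, 0, 4, 7]
Visit 5; enqueue 12 → queue [6, 8, 10, 11, 0, 4, 7, 12]
Visit 6 → queue [8, 10, 11, 0, 4, 7, 12]
Visit 8 → queue [10, 11, 0, 4, 7, 12]
Visit 10 → queue [11, 0, 4, 7, 12]
Visit 11 → queue [0, 4, 7, 12]
Visit 0 → queue [4, 7, 12]
Visit 4 → queue [7, 12]
Visit 7; enqueue 9 → queue [12, 9]
Visit 12 → queue [9]
Visit 9 → queue []

13 1 2 3 5 6 8 10 11 0 4 7 12 9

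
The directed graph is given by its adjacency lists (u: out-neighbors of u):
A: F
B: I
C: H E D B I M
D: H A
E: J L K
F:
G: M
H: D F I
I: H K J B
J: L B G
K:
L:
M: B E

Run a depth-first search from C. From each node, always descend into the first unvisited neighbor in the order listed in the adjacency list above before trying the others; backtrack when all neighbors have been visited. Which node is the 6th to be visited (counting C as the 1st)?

Visit C
C → H
H → D
D → A
A → F
H → I
I → K
I → J
J → L
J → B
J → G
G → M
M → E

Visit order: C, H, D, A, F, I, K, J, L, B, G, M, E

I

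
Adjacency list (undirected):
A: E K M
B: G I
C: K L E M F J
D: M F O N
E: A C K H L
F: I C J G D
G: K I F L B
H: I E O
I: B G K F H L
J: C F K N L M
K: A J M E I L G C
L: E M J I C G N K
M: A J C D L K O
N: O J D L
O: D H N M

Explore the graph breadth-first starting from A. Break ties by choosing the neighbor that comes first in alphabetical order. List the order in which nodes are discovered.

Visit A; enqueue E, K, M → queue [E, K, M]
Visit E; enqueue C, H, L → queue [K, M, C, H, L]
Visit K; enqueue G, I, J → queue [M, C, H, L, G, I, J]
Visit M; enqueue D, O → queue [C, H, L, G, I, J, D, O]
Visit C; enqueue F → queue [H, L, G, I, J, D, O, F]
Visit H → queue [L, G, I, J, D, O, F]
Visit L; enqueue N → queue [G, I, J, D, O, F, N]
Visit G; enqueue B → queue [I, J, D, O, F, N, B]
Visit I → queue [J, D, O, F, N, B]
Visit J → queue [D, O, F, N, B]
Visit D → queue [O, F, N, B]
Visit O → queue [F, N, B]
Visit F → queue [N, B]
Visit N → queue [B]
Visit B → queue []

A -> E -> K -> M -> C -> H -> L -> G -> I -> J -> D -> O -> F -> N -> B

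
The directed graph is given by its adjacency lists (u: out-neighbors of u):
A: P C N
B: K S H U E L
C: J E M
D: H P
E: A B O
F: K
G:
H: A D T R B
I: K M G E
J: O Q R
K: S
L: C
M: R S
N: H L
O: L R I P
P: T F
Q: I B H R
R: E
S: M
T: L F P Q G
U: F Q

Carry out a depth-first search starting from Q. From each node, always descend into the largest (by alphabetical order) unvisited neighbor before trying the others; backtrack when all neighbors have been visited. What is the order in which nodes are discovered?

Q → R → E → O → P → T → L → C → M → S → J → G → F → K → I → B → U → H → D → A → N

Visit Q
Q → R
R → E
E → O
O → P
P → T
T → L
L → C
C → M
M → S
C → J
T → G
T → F
F → K
O → I
E → B
B → U
B → H
H → D
H → A
A → N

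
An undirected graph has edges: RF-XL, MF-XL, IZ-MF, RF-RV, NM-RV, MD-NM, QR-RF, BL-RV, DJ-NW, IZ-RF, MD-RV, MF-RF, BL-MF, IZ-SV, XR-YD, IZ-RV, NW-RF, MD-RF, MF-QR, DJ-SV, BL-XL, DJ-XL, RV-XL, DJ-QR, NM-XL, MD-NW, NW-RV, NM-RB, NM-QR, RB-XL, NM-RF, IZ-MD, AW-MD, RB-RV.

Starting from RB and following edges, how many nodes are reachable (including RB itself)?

14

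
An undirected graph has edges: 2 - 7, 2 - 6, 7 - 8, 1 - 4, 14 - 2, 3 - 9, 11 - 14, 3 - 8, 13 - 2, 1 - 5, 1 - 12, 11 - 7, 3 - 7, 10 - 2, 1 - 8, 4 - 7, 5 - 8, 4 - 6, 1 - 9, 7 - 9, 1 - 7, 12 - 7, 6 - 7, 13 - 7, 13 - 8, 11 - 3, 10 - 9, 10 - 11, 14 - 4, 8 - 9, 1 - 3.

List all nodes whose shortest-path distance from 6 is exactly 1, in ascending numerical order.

Level 0: 6
Level 1: 2, 4, 7
Level 2: 1, 3, 8, 9, 10, 11, 12, 13, 14
Level 3: 5

2, 4, 7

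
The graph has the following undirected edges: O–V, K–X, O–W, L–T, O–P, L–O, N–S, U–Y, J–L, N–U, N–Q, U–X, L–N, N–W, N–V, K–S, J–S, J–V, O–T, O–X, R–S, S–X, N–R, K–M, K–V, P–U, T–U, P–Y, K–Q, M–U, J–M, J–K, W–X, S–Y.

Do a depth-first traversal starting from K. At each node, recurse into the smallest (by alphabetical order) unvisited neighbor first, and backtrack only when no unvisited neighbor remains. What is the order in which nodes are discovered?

Visit K
K → J
J → L
L → N
N → Q
N → R
R → S
S → X
X → O
O → P
P → U
U → M
U → T
U → Y
O → V
O → W

K → J → L → N → Q → R → S → X → O → P → U → M → T → Y → V → W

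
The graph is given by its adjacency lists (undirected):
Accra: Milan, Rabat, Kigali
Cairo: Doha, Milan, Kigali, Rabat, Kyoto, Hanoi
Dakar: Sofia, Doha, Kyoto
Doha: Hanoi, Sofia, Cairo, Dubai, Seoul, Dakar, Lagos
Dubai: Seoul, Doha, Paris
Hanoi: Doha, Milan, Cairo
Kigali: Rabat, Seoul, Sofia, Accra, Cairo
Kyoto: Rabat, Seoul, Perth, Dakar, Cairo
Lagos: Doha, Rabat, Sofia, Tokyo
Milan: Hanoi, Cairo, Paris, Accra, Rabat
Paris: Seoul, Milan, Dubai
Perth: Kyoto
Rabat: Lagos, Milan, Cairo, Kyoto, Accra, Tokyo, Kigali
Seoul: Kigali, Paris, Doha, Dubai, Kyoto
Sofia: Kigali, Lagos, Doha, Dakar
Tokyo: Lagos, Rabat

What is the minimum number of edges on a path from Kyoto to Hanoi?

Level 0: Kyoto
Level 1: Cairo, Dakar, Perth, Rabat, Seoul
Level 2: Accra, Doha, Dubai, Hanoi, Kigali, Lagos, Milan, Paris, Sofia, Tokyo
Hanoi first appears at level 2.

2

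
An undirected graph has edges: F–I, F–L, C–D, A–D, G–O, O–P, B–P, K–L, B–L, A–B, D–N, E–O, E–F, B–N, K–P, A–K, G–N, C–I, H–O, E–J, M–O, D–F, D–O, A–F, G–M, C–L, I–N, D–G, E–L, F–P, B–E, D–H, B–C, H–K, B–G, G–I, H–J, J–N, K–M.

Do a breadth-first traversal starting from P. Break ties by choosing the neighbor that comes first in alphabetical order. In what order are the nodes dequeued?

P, B, F, K, O, A, C, E, G, L, N, D, I, H, M, J

Visit P; enqueue B, F, K, O → queue [B, F, K, O]
Visit B; enqueue A, C, E, G, L, N → queue [F, K, O, A, C, E, G, L, N]
Visit F; enqueue D, I → queue [K, O, A, C, E, G, L, N, D, I]
Visit K; enqueue H, M → queue [O, A, C, E, G, L, N, D, I, H, M]
Visit O → queue [A, C, E, G, L, N, D, I, H, M]
Visit A → queue [C, E, G, L, N, D, I, H, M]
Visit C → queue [E, G, L, N, D, I, H, M]
Visit E; enqueue J → queue [G, L, N, D, I, H, M, J]
Visit G → queue [L, N, D, I, H, M, J]
Visit L → queue [N, D, I, H, M, J]
Visit N → queue [D, I, H, M, J]
Visit D → queue [I, H, M, J]
Visit I → queue [H, M, J]
Visit H → queue [M, J]
Visit M → queue [J]
Visit J → queue []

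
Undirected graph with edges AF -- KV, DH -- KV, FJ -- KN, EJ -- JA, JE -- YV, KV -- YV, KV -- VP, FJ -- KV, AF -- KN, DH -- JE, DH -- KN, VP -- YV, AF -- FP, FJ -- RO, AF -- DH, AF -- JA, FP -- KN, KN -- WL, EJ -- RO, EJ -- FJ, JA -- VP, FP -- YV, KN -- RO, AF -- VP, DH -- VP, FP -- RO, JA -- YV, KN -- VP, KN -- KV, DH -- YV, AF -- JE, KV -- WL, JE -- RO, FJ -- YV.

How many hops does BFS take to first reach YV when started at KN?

Level 0: KN
Level 1: AF, DH, FJ, FP, KV, RO, VP, WL
Level 2: EJ, JA, JE, YV
YV first appears at level 2.

2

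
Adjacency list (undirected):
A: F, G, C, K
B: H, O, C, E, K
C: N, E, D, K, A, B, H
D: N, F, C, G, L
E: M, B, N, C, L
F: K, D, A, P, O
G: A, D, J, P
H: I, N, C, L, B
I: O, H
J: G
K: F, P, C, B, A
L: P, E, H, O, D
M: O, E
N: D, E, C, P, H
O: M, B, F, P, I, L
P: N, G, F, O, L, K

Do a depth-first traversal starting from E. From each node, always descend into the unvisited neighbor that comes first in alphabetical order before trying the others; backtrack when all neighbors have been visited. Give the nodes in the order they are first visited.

Visit E
E → B
B → C
C → A
A → F
F → D
D → G
G → J
G → P
P → K
P → L
L → H
H → I
I → O
O → M
H → N

E, B, C, A, F, D, G, J, P, K, L, H, I, O, M, N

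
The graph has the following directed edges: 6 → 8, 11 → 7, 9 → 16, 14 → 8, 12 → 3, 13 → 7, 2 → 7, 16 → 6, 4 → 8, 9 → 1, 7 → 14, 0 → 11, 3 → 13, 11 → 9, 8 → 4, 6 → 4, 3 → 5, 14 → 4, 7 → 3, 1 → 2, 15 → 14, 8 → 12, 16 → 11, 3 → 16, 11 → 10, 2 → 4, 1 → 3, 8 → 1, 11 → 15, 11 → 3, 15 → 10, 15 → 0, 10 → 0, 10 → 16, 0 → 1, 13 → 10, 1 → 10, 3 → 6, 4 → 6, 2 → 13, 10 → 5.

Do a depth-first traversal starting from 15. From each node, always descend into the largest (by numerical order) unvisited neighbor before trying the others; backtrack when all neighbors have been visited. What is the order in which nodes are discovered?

15, 14, 8, 12, 3, 16, 11, 10, 5, 0, 1, 2, 13, 7, 4, 6, 9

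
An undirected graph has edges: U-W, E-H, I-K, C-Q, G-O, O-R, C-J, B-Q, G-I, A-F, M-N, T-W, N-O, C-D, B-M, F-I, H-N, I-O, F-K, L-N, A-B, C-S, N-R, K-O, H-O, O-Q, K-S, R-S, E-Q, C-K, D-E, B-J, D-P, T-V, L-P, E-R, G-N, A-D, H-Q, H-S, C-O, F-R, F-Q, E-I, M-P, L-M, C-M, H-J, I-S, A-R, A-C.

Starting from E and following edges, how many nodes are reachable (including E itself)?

BFS from E visits: E, R, Q, I, H, D, S, O, N, F, A, C, B, K, G, J, P, M, L
Reachable nodes: 19 of 23 total.

19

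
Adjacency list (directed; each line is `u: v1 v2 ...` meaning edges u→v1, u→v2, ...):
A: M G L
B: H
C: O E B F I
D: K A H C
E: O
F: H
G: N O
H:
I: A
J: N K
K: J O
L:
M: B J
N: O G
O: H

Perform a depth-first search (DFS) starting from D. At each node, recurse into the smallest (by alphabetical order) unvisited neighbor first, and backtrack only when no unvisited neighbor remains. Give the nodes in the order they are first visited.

Visit D
D → A
A → G
G → N
N → O
O → H
A → L
A → M
M → B
M → J
J → K
D → C
C → E
C → F
C → I

D -> A -> G -> N -> O -> H -> L -> M -> B -> J -> K -> C -> E -> F -> I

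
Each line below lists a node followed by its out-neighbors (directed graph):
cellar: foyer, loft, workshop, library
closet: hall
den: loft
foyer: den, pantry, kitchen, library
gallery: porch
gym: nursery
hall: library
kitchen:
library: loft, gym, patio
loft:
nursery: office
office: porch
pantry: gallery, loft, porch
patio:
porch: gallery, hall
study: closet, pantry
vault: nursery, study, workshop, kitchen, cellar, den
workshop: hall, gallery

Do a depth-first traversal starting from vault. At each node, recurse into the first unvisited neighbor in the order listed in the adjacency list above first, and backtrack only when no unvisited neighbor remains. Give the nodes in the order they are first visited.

Visit vault
vault → nursery
nursery → office
office → porch
porch → gallery
porch → hall
hall → library
library → loft
library → gym
library → patio
vault → study
study → closet
study → pantry
vault → workshop
vault → kitchen
vault → cellar
cellar → foyer
foyer → den

vault nursery office porch gallery hall library loft gym patio study closet pantry workshop kitchen cellar foyer den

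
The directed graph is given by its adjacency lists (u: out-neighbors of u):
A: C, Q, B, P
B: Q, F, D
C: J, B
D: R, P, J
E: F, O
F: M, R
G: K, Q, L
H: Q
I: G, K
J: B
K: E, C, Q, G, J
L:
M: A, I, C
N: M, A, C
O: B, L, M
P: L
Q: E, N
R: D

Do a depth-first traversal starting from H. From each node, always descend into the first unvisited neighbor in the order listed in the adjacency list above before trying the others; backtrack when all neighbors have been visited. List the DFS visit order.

Visit H
H → Q
Q → E
E → F
F → M
M → A
A → C
C → J
J → B
B → D
D → R
D → P
P → L
M → I
I → G
G → K
E → O
Q → N

H Q E F M A C J B D R P L I G K O N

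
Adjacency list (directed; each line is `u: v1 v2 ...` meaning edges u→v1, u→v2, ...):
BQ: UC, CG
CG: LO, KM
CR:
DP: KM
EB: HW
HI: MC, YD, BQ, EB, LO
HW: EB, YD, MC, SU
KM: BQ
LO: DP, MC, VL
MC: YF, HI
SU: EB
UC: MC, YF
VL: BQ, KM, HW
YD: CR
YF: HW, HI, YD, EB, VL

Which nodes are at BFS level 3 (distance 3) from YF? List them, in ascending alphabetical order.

Level 0: YF
Level 1: EB, HI, HW, VL, YD
Level 2: BQ, CR, KM, LO, MC, SU
Level 3: CG, DP, UC

CG, DP, UC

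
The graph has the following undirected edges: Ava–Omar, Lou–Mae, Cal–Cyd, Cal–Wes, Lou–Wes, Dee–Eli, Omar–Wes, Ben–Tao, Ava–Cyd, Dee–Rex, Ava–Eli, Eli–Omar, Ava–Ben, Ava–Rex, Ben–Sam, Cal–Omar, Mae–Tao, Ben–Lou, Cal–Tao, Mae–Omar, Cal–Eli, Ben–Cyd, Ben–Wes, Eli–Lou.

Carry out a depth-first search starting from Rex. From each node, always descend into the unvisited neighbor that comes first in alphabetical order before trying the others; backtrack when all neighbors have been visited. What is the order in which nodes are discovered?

Visit Rex
Rex → Ava
Ava → Ben
Ben → Cyd
Cyd → Cal
Cal → Eli
Eli → Dee
Eli → Lou
Lou → Mae
Mae → Omar
Omar → Wes
Mae → Tao
Ben → Sam

Rex, Ava, Ben, Cyd, Cal, Eli, Dee, Lou, Mae, Omar, Wes, Tao, Sam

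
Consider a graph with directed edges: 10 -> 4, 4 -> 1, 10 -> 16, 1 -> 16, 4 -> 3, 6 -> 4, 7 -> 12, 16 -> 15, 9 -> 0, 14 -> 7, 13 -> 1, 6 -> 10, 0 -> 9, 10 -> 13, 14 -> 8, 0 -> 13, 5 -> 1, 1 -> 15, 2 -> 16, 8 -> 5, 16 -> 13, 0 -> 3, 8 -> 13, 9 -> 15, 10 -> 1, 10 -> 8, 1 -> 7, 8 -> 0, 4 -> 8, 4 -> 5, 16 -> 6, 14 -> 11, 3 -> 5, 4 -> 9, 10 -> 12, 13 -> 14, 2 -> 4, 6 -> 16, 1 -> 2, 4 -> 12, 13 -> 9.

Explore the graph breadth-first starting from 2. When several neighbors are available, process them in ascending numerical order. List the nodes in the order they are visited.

Visit 2; enqueue 4, 16 → queue [4, 16]
Visit 4; enqueue 1, 3, 5, 8, 9, 12 → queue [16, 1, 3, 5, 8, 9, 12]
Visit 16; enqueue 6, 13, 15 → queue [1, 3, 5, 8, 9, 12, 6, 13, 15]
Visit 1; enqueue 7 → queue [3, 5, 8, 9, 12, 6, 13, 15, 7]
Visit 3 → queue [5, 8, 9, 12, 6, 13, 15, 7]
Visit 5 → queue [8, 9, 12, 6, 13, 15, 7]
Visit 8; enqueue 0 → queue [9, 12, 6, 13, 15, 7, 0]
Visit 9 → queue [12, 6, 13, 15, 7, 0]
Visit 12 → queue [6, 13, 15, 7, 0]
Visit 6; enqueue 10 → queue [13, 15, 7, 0, 10]
Visit 13; enqueue 14 → queue [15, 7, 0, 10, 14]
Visit 15 → queue [7, 0, 10, 14]
Visit 7 → queue [0, 10, 14]
Visit 0 → queue [10, 14]
Visit 10 → queue [14]
Visit 14; enqueue 11 → queue [11]
Visit 11 → queue []

2, 4, 16, 1, 3, 5, 8, 9, 12, 6, 13, 15, 7, 0, 10, 14, 11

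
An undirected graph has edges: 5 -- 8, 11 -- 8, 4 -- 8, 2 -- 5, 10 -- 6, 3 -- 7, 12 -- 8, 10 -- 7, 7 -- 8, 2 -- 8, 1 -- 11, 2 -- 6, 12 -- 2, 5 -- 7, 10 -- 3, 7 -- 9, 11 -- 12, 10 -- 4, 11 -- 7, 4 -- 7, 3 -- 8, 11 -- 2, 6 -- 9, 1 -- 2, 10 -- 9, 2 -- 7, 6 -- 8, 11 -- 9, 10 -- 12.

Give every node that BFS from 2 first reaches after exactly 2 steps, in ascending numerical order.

3, 4, 9, 10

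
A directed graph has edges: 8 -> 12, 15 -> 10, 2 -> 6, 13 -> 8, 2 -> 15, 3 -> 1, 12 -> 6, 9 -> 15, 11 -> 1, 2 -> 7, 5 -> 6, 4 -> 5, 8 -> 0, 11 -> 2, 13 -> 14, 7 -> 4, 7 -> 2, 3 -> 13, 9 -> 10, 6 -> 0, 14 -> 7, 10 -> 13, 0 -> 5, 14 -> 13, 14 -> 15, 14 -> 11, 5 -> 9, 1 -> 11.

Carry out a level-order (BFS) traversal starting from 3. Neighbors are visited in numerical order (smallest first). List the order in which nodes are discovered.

Visit 3; enqueue 1, 13 → queue [1, 13]
Visit 1; enqueue 11 → queue [13, 11]
Visit 13; enqueue 8, 14 → queue [11, 8, 14]
Visit 11; enqueue 2 → queue [8, 14, 2]
Visit 8; enqueue 0, 12 → queue [14, 2, 0, 12]
Visit 14; enqueue 7, 15 → queue [2, 0, 12, 7, 15]
Visit 2; enqueue 6 → queue [0, 12, 7, 15, 6]
Visit 0; enqueue 5 → queue [12, 7, 15, 6, 5]
Visit 12 → queue [7, 15, 6, 5]
Visit 7; enqueue 4 → queue [15, 6, 5, 4]
Visit 15; enqueue 10 → queue [6, 5, 4, 10]
Visit 6 → queue [5, 4, 10]
Visit 5; enqueue 9 → queue [4, 10, 9]
Visit 4 → queue [10, 9]
Visit 10 → queue [9]
Visit 9 → queue []

3 1 13 11 8 14 2 0 12 7 15 6 5 4 10 9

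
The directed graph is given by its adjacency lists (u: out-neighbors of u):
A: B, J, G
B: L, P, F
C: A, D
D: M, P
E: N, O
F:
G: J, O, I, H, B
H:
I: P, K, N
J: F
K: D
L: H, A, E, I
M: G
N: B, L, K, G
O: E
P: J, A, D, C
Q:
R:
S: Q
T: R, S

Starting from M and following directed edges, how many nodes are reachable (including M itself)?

BFS from M visits: M, G, J, O, I, H, B, F, E, P, K, N, L, A, D, C
Reachable nodes: 16 of 20 total.

16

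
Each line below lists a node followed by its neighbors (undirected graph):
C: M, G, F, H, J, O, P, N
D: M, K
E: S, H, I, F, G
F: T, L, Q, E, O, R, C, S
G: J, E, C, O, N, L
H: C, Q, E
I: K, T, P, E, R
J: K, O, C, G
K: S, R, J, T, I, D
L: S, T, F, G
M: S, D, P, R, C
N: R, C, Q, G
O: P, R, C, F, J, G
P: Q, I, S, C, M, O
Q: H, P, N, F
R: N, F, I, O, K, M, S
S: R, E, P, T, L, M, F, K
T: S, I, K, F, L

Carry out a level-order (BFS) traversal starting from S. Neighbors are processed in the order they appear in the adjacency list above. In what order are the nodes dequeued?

S, R, E, P, T, L, M, F, K, N, I, O, H, G, Q, C, D, J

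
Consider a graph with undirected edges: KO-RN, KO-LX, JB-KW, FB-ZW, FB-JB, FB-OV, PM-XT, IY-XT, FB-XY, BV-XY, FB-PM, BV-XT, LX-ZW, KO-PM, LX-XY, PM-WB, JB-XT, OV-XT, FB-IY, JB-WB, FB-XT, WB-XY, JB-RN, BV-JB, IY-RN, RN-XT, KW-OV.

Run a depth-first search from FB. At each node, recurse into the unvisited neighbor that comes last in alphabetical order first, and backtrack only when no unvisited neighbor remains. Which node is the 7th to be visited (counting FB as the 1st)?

Visit FB
FB → ZW
ZW → LX
LX → XY
XY → WB
WB → PM
PM → XT
XT → RN
RN → KO
RN → JB
JB → KW
KW → OV
JB → BV
RN → IY

Visit order: FB, ZW, LX, XY, WB, PM, XT, RN, KO, JB, KW, OV, BV, IY

XT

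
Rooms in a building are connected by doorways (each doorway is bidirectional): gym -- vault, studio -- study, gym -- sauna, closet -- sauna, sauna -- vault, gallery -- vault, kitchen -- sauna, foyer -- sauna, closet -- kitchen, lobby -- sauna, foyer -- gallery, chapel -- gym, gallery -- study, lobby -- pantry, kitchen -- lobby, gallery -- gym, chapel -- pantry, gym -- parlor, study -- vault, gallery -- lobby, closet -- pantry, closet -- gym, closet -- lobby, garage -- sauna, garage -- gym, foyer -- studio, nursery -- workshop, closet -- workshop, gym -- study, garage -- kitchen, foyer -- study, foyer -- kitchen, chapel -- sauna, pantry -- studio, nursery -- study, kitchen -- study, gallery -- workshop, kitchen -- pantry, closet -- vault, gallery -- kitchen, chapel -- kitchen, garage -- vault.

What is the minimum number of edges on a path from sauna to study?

Level 0: sauna
Level 1: chapel, closet, foyer, garage, gym, kitchen, lobby, vault
Level 2: gallery, pantry, parlor, studio, study, workshop
Level 3: nursery
study first appears at level 2.

2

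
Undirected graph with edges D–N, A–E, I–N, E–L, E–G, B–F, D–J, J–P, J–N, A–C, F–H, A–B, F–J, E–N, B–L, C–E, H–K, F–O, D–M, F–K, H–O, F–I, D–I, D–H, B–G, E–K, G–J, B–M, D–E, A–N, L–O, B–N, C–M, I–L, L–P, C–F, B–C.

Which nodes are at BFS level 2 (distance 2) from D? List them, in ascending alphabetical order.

Level 0: D
Level 1: E, H, I, J, M, N
Level 2: A, B, C, F, G, K, L, O, P

A, B, C, F, G, K, L, O, P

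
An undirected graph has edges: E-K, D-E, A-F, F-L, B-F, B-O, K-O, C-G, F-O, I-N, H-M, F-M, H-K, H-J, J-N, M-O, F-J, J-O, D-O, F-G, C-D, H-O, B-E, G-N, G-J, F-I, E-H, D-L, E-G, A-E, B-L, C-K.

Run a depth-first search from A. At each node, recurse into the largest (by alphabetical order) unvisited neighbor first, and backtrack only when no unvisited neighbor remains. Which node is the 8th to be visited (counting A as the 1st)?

G

Visit A
A → F
F → O
O → M
M → H
H → K
K → E
E → G
G → N
N → J
N → I
G → C
C → D
D → L
L → B

Visit order: A, F, O, M, H, K, E, G, N, J, I, C, D, L, B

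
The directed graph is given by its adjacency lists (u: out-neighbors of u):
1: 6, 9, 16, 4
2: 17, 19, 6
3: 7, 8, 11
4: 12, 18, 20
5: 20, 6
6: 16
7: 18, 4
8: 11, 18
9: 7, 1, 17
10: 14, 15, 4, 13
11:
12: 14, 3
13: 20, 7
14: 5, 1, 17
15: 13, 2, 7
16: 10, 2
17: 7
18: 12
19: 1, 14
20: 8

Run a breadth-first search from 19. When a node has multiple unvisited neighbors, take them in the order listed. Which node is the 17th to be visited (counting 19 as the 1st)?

Visit 19; enqueue 1, 14 → queue [1, 14]
Visit 1; enqueue 6, 9, 16, 4 → queue [14, 6, 9, 16, 4]
Visit 14; enqueue 5, 17 → queue [6, 9, 16, 4, 5, 17]
Visit 6 → queue [9, 16, 4, 5, 17]
Visit 9; enqueue 7 → queue [16, 4, 5, 17, 7]
Visit 16; enqueue 10, 2 → queue [4, 5, 17, 7, 10, 2]
Visit 4; enqueue 12, 18, 20 → queue [5, 17, 7, 10, 2, 12, 18, 20]
Visit 5 → queue [17, 7, 10, 2, 12, 18, 20]
Visit 17 → queue [7, 10, 2, 12, 18, 20]
Visit 7 → queue [10, 2, 12, 18, 20]
Visit 10; enqueue 15, 13 → queue [2, 12, 18, 20, 15, 13]
Visit 2 → queue [12, 18, 20, 15, 13]
Visit 12; enqueue 3 → queue [18, 20, 15, 13, 3]
Visit 18 → queue [20, 15, 13, 3]
Visit 20; enqueue 8 → queue [15, 13, 3, 8]
Visit 15 → queue [13, 3, 8]
Visit 13 → queue [3, 8]
Visit 3; enqueue 11 → queue [8, 11]
Visit 8 → queue [11]
Visit 11 → queue []

Visit order: 19, 1, 14, 6, 9, 16, 4, 5, 17, 7, 10, 2, 12, 18, 20, 15, 13, 3, 8, 11

13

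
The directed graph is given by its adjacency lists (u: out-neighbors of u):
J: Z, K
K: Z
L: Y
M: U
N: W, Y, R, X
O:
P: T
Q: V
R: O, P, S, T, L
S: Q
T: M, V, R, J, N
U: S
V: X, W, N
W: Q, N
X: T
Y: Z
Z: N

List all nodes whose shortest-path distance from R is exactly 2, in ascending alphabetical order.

Level 0: R
Level 1: L, O, P, S, T
Level 2: J, M, N, Q, V, Y
Level 3: K, U, W, X, Z

J, M, N, Q, V, Y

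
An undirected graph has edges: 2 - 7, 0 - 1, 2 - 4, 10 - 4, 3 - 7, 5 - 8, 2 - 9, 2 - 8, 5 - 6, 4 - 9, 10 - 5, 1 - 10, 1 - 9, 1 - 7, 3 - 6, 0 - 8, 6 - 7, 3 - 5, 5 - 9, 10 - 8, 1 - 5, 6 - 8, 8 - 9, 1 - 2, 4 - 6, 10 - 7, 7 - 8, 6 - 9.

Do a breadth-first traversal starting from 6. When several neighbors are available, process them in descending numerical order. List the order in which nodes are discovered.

6 -> 9 -> 8 -> 7 -> 5 -> 4 -> 3 -> 2 -> 1 -> 10 -> 0

Visit 6; enqueue 9, 8, 7, 5, 4, 3 → queue [9, 8, 7, 5, 4, 3]
Visit 9; enqueue 2, 1 → queue [8, 7, 5, 4, 3, 2, 1]
Visit 8; enqueue 10, 0 → queue [7, 5, 4, 3, 2, 1, 10, 0]
Visit 7 → queue [5, 4, 3, 2, 1, 10, 0]
Visit 5 → queue [4, 3, 2, 1, 10, 0]
Visit 4 → queue [3, 2, 1, 10, 0]
Visit 3 → queue [2, 1, 10, 0]
Visit 2 → queue [1, 10, 0]
Visit 1 → queue [10, 0]
Visit 10 → queue [0]
Visit 0 → queue []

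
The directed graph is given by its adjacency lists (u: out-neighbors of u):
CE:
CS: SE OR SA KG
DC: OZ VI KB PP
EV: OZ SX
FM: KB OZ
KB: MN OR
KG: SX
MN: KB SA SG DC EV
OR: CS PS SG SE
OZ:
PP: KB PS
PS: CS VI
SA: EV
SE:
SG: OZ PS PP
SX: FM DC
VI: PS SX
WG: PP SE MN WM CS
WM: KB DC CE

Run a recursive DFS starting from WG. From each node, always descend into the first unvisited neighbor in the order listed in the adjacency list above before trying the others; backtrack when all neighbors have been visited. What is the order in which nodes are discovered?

WG PP KB MN SA EV OZ SX FM DC VI PS CS SE OR SG KG WM CE

Visit WG
WG → PP
PP → KB
KB → MN
MN → SA
SA → EV
EV → OZ
EV → SX
SX → FM
SX → DC
DC → VI
VI → PS
PS → CS
CS → SE
CS → OR
OR → SG
CS → KG
WG → WM
WM → CE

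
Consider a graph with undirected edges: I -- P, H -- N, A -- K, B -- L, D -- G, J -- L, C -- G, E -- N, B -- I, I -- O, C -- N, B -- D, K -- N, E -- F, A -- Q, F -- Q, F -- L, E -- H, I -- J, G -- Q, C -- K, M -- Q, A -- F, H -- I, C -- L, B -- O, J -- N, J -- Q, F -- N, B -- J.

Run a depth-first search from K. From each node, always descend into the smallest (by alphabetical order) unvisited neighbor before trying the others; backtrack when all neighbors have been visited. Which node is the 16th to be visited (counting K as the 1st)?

O

Visit K
K → A
A → F
F → E
E → H
H → I
I → B
B → D
D → G
G → C
C → L
L → J
J → N
J → Q
Q → M
B → O
I → P

Visit order: K, A, F, E, H, I, B, D, G, C, L, J, N, Q, M, O, P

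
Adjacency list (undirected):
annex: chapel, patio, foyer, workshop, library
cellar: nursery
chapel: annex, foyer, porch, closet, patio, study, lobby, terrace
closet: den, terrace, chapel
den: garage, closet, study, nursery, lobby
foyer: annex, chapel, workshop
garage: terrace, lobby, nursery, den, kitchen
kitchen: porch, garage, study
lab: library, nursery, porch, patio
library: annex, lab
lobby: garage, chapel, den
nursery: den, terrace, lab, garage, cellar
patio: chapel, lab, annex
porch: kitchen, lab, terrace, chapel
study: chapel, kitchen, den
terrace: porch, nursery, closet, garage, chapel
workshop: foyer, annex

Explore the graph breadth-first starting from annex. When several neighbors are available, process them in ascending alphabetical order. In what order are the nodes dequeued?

Visit annex; enqueue chapel, foyer, library, patio, workshop → queue [chapel, foyer, library, patio, workshop]
Visit chapel; enqueue closet, lobby, porch, study, terrace → queue [foyer, library, patio, workshop, closet, lobby, porch, study, terrace]
Visit foyer → queue [library, patio, workshop, closet, lobby, porch, study, terrace]
Visit library; enqueue lab → queue [patio, workshop, closet, lobby, porch, study, terrace, lab]
Visit patio → queue [workshop, closet, lobby, porch, study, terrace, lab]
Visit workshop → queue [closet, lobby, porch, study, terrace, lab]
Visit closet; enqueue den → queue [lobby, porch, study, terrace, lab, den]
Visit lobby; enqueue garage → queue [porch, study, terrace, lab, den, garage]
Visit porch; enqueue kitchen → queue [study, terrace, lab, den, garage, kitchen]
Visit study → queue [terrace, lab, den, garage, kitchen]
Visit terrace; enqueue nursery → queue [lab, den, garage, kitchen, nursery]
Visit lab → queue [den, garage, kitchen, nursery]
Visit den → queue [garage, kitchen, nursery]
Visit garage → queue [kitchen, nursery]
Visit kitchen → queue [nursery]
Visit nursery; enqueue cellar → queue [cellar]
Visit cellar → queue []

annex -> chapel -> foyer -> library -> patio -> workshop -> closet -> lobby -> porch -> study -> terrace -> lab -> den -> garage -> kitchen -> nursery -> cellar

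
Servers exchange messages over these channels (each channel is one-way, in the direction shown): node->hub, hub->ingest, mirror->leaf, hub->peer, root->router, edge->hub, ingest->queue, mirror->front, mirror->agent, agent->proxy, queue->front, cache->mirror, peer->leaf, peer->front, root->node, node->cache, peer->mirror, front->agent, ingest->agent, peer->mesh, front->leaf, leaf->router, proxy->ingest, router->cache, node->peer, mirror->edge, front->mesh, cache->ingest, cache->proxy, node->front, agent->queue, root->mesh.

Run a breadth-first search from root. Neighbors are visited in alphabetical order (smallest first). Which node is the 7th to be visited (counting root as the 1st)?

Visit root; enqueue mesh, node, router → queue [mesh, node, router]
Visit mesh → queue [node, router]
Visit node; enqueue cache, front, hub, peer → queue [router, cache, front, hub, peer]
Visit router → queue [cache, front, hub, peer]
Visit cache; enqueue ingest, mirror, proxy → queue [front, hub, peer, ingest, mirror, proxy]
Visit front; enqueue agent, leaf → queue [hub, peer, ingest, mirror, proxy, agent, leaf]
Visit hub → queue [peer, ingest, mirror, proxy, agent, leaf]
Visit peer → queue [ingest, mirror, proxy, agent, leaf]
Visit ingest; enqueue queue → queue [mirror, proxy, agent, leaf, queue]
Visit mirror; enqueue edge → queue [proxy, agent, leaf, queue, edge]
Visit proxy → queue [agent, leaf, queue, edge]
Visit agent → queue [leaf, queue, edge]
Visit leaf → queue [queue, edge]
Visit queue → queue [edge]
Visit edge → queue []

Visit order: root, mesh, node, router, cache, front, hub, peer, ingest, mirror, proxy, agent, leaf, queue, edge

hub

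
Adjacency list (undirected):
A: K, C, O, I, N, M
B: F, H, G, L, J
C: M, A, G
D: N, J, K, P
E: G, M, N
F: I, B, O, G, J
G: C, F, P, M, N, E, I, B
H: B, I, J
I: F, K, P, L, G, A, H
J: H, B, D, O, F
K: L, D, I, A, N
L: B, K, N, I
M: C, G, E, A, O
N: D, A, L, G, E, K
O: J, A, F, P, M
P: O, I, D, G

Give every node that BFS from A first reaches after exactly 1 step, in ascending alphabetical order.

C, I, K, M, N, O

Level 0: A
Level 1: C, I, K, M, N, O
Level 2: D, E, F, G, H, J, L, P
Level 3: B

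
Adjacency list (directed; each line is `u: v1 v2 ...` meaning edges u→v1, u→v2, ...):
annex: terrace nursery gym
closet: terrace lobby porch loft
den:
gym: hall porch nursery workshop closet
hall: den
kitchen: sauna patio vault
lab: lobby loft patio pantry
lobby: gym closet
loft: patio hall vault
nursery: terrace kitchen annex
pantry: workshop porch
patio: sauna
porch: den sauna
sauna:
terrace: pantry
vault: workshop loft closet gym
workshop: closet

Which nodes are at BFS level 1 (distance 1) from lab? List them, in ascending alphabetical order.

lobby, loft, pantry, patio

Level 0: lab
Level 1: lobby, loft, pantry, patio
Level 2: closet, gym, hall, porch, sauna, vault, workshop
Level 3: den, nursery, terrace
Level 4: annex, kitchen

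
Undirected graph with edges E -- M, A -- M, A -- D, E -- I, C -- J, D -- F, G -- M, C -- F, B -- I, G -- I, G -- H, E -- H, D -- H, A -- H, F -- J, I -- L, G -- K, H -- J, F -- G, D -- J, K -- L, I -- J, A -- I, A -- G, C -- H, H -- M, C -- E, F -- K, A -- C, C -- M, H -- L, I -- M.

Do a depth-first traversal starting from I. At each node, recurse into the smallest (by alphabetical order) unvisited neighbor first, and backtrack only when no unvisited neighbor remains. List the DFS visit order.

I, A, C, E, H, D, F, G, K, L, M, J, B

Visit I
I → A
A → C
C → E
E → H
H → D
D → F
F → G
G → K
K → L
G → M
F → J
I → B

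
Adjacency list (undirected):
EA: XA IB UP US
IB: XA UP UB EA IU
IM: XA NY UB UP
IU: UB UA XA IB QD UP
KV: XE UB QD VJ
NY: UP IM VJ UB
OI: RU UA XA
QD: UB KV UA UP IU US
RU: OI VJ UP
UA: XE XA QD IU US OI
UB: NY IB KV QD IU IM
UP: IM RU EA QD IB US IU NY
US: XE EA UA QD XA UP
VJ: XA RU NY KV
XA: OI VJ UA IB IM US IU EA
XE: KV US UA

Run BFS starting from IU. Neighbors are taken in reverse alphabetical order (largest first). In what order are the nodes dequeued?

IU, XA, UP, UB, UA, QD, IB, VJ, US, OI, IM, EA, RU, NY, KV, XE

Visit IU; enqueue XA, UP, UB, UA, QD, IB → queue [XA, UP, UB, UA, QD, IB]
Visit XA; enqueue VJ, US, OI, IM, EA → queue [UP, UB, UA, QD, IB, VJ, US, OI, IM, EA]
Visit UP; enqueue RU, NY → queue [UB, UA, QD, IB, VJ, US, OI, IM, EA, RU, NY]
Visit UB; enqueue KV → queue [UA, QD, IB, VJ, US, OI, IM, EA, RU, NY, KV]
Visit UA; enqueue XE → queue [QD, IB, VJ, US, OI, IM, EA, RU, NY, KV, XE]
Visit QD → queue [IB, VJ, US, OI, IM, EA, RU, NY, KV, XE]
Visit IB → queue [VJ, US, OI, IM, EA, RU, NY, KV, XE]
Visit VJ → queue [US, OI, IM, EA, RU, NY, KV, XE]
Visit US → queue [OI, IM, EA, RU, NY, KV, XE]
Visit OI → queue [IM, EA, RU, NY, KV, XE]
Visit IM → queue [EA, RU, NY, KV, XE]
Visit EA → queue [RU, NY, KV, XE]
Visit RU → queue [NY, KV, XE]
Visit NY → queue [KV, XE]
Visit KV → queue [XE]
Visit XE → queue []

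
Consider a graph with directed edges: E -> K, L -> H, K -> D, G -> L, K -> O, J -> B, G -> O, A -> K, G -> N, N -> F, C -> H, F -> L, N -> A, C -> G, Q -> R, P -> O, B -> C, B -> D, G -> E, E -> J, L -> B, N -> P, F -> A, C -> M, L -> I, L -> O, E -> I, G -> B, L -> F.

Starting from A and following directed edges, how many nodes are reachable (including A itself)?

BFS from A visits: A, K, O, D
Reachable nodes: 4 of 18 total.

4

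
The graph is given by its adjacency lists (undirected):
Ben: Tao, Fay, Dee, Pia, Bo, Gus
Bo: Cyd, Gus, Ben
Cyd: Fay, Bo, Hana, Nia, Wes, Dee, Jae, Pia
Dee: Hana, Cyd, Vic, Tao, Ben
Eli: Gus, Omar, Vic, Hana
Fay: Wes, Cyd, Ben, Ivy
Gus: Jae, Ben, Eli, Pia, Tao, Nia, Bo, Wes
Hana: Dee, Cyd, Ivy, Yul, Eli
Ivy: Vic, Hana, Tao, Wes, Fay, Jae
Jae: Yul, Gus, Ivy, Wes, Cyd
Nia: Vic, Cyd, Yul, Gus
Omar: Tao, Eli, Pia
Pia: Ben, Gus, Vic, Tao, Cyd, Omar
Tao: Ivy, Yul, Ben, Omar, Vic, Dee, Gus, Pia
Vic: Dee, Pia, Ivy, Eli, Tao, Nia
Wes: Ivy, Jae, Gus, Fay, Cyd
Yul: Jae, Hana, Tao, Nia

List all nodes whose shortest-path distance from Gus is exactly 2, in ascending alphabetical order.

Cyd, Dee, Fay, Hana, Ivy, Omar, Vic, Yul

Level 0: Gus
Level 1: Ben, Bo, Eli, Jae, Nia, Pia, Tao, Wes
Level 2: Cyd, Dee, Fay, Hana, Ivy, Omar, Vic, Yul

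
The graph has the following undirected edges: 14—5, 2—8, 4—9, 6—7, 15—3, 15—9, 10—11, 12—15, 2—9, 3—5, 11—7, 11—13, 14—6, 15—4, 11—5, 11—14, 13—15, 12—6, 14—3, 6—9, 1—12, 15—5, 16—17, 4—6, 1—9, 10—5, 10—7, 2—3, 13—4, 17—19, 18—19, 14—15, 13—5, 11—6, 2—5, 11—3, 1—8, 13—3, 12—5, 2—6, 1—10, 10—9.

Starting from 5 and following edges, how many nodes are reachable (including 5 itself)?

BFS from 5 visits: 5, 2, 3, 10, 11, 12, 13, 14, 15, 6, 8, 9, 1, 7, 4
Reachable nodes: 15 of 19 total.

15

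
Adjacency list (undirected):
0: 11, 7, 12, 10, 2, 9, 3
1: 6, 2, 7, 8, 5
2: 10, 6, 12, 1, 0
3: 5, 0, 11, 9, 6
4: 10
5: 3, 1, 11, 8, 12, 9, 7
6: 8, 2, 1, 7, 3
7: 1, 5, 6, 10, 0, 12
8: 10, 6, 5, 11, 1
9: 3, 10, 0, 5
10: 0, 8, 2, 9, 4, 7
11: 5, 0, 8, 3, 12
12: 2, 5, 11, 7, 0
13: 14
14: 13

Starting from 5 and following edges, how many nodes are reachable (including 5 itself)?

BFS from 5 visits: 5, 12, 11, 9, 8, 7, 3, 1, 2, 0, 10, 6, 4
Reachable nodes: 13 of 15 total.

13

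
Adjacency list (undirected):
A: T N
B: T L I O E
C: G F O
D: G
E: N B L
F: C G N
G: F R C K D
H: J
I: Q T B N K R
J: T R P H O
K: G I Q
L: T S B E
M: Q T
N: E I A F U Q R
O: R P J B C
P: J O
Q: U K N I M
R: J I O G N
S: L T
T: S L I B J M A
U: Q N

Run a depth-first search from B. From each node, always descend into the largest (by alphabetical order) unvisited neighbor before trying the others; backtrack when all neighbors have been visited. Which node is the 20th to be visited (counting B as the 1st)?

D

Visit B
B → T
T → S
S → L
L → E
E → N
N → U
U → Q
Q → M
Q → K
K → I
I → R
R → O
O → P
P → J
J → H
O → C
C → G
G → F
G → D
N → A

Visit order: B, T, S, L, E, N, U, Q, M, K, I, R, O, P, J, H, C, G, F, D, A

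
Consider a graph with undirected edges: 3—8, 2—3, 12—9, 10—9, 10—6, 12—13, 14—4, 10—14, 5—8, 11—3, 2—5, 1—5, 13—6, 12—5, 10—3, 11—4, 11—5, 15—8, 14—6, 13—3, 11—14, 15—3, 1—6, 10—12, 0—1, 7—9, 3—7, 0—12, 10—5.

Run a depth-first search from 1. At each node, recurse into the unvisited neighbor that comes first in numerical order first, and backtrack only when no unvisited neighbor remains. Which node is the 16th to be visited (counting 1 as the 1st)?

15

Visit 1
1 → 0
0 → 12
12 → 5
5 → 2
2 → 3
3 → 7
7 → 9
9 → 10
10 → 6
6 → 13
6 → 14
14 → 4
4 → 11
3 → 8
8 → 15

Visit order: 1, 0, 12, 5, 2, 3, 7, 9, 10, 6, 13, 14, 4, 11, 8, 15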